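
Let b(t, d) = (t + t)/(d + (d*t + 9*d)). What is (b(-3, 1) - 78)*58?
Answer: -32016/7 ≈ -4573.7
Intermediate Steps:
b(t, d) = 2*t/(10*d + d*t) (b(t, d) = (2*t)/(d + (9*d + d*t)) = (2*t)/(10*d + d*t) = 2*t/(10*d + d*t))
(b(-3, 1) - 78)*58 = (2*(-3)/(1*(10 - 3)) - 78)*58 = (2*(-3)*1/7 - 78)*58 = (2*(-3)*1*(⅐) - 78)*58 = (-6/7 - 78)*58 = -552/7*58 = -32016/7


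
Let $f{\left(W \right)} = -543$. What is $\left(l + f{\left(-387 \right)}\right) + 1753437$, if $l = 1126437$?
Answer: $2879331$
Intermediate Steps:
$\left(l + f{\left(-387 \right)}\right) + 1753437 = \left(1126437 - 543\right) + 1753437 = 1125894 + 1753437 = 2879331$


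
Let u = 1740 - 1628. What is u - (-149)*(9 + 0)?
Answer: 1453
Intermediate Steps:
u = 112
u - (-149)*(9 + 0) = 112 - (-149)*(9 + 0) = 112 - (-149)*9 = 112 - 1*(-1341) = 112 + 1341 = 1453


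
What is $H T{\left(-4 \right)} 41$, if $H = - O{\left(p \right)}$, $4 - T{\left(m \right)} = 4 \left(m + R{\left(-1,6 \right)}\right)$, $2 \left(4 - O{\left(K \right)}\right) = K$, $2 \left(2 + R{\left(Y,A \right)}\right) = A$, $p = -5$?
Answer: $-4264$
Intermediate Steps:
$R{\left(Y,A \right)} = -2 + \frac{A}{2}$
$O{\left(K \right)} = 4 - \frac{K}{2}$
$T{\left(m \right)} = - 4 m$ ($T{\left(m \right)} = 4 - 4 \left(m + \left(-2 + \frac{1}{2} \cdot 6\right)\right) = 4 - 4 \left(m + \left(-2 + 3\right)\right) = 4 - 4 \left(m + 1\right) = 4 - 4 \left(1 + m\right) = 4 - \left(4 + 4 m\right) = - 4 m$)
$H = - \frac{13}{2}$ ($H = - (4 - - \frac{5}{2}) = - (4 + \frac{5}{2}) = \left(-1\right) \frac{13}{2} = - \frac{13}{2} \approx -6.5$)
$H T{\left(-4 \right)} 41 = - \frac{13 \left(\left(-4\right) \left(-4\right)\right)}{2} \cdot 41 = \left(- \frac{13}{2}\right) 16 \cdot 41 = \left(-104\right) 41 = -4264$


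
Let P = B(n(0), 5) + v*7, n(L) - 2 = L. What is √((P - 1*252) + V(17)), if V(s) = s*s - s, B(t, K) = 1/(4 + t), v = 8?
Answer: √2742/6 ≈ 8.7274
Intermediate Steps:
n(L) = 2 + L
P = 337/6 (P = 1/(4 + (2 + 0)) + 8*7 = 1/(4 + 2) + 56 = 1/6 + 56 = ⅙ + 56 = 337/6 ≈ 56.167)
V(s) = s² - s
√((P - 1*252) + V(17)) = √((337/6 - 1*252) + 17*(-1 + 17)) = √((337/6 - 252) + 17*16) = √(-1175/6 + 272) = √(457/6) = √2742/6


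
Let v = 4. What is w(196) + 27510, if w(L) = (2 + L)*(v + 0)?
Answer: 28302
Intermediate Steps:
w(L) = 8 + 4*L (w(L) = (2 + L)*(4 + 0) = (2 + L)*4 = 8 + 4*L)
w(196) + 27510 = (8 + 4*196) + 27510 = (8 + 784) + 27510 = 792 + 27510 = 28302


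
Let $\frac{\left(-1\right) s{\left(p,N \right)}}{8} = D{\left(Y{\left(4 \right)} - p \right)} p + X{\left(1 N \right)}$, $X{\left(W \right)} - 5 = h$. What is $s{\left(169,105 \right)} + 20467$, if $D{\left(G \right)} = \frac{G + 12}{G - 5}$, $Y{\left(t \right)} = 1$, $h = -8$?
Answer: $\frac{3334031}{173} \approx 19272.0$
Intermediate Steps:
$X{\left(W \right)} = -3$ ($X{\left(W \right)} = 5 - 8 = -3$)
$D{\left(G \right)} = \frac{12 + G}{-5 + G}$
$s{\left(p,N \right)} = 24 - \frac{8 p \left(13 - p\right)}{-4 - p}$ ($s{\left(p,N \right)} = - 8 \left(\frac{12 - \left(-1 + p\right)}{-5 - \left(-1 + p\right)} p - 3\right) = - 8 \left(\frac{13 - p}{-4 - p} p - 3\right) = - 8 \left(\frac{p \left(13 - p\right)}{-4 - p} - 3\right) = - 8 \left(-3 + \frac{p \left(13 - p\right)}{-4 - p}\right) = 24 - \frac{8 p \left(13 - p\right)}{-4 - p}$)
$s{\left(169,105 \right)} + 20467 = \frac{8 \left(12 - 169^{2} + 16 \cdot 169\right)}{4 + 169} + 20467 = \frac{8 \left(12 - 28561 + 2704\right)}{173} + 20467 = 8 \cdot \frac{1}{173} \left(12 - 28561 + 2704\right) + 20467 = 8 \cdot \frac{1}{173} \left(-25845\right) + 20467 = - \frac{206760}{173} + 20467 = \frac{3334031}{173}$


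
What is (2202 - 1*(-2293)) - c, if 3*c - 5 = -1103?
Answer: 4861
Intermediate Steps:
c = -366 (c = 5/3 + (⅓)*(-1103) = 5/3 - 1103/3 = -366)
(2202 - 1*(-2293)) - c = (2202 - 1*(-2293)) - 1*(-366) = (2202 + 2293) + 366 = 4495 + 366 = 4861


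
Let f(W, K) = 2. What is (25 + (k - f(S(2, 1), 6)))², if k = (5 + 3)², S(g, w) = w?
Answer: 7569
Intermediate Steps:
k = 64 (k = 8² = 64)
(25 + (k - f(S(2, 1), 6)))² = (25 + (64 - 1*2))² = (25 + (64 - 2))² = (25 + 62)² = 87² = 7569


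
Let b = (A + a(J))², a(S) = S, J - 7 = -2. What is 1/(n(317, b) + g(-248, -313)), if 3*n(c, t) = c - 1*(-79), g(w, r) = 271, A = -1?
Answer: 1/403 ≈ 0.0024814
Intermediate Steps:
J = 5 (J = 7 - 2 = 5)
b = 16 (b = (-1 + 5)² = 4² = 16)
n(c, t) = 79/3 + c/3 (n(c, t) = (c - 1*(-79))/3 = (c + 79)/3 = (79 + c)/3 = 79/3 + c/3)
1/(n(317, b) + g(-248, -313)) = 1/((79/3 + (⅓)*317) + 271) = 1/((79/3 + 317/3) + 271) = 1/(132 + 271) = 1/403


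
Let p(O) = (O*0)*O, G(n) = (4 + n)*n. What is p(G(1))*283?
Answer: 0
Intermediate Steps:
G(n) = n*(4 + n)
p(O) = 0 (p(O) = 0*O = 0)
p(G(1))*283 = 0*283 = 0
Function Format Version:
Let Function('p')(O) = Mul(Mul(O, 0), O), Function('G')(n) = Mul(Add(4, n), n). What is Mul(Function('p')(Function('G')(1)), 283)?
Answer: 0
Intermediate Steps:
Function('G')(n) = Mul(n, Add(4, n))
Function('p')(O) = 0 (Function('p')(O) = Mul(0, O) = 0)
Mul(Function('p')(Function('G')(1)), 283) = Mul(0, 283) = 0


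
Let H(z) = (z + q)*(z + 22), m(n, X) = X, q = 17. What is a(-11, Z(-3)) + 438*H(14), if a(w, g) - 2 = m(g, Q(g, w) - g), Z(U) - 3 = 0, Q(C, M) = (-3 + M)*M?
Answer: 488961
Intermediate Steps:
Q(C, M) = M*(-3 + M)
Z(U) = 3 (Z(U) = 3 + 0 = 3)
H(z) = (17 + z)*(22 + z) (H(z) = (z + 17)*(z + 22) = (17 + z)*(22 + z))
a(w, g) = 2 - g + w*(-3 + w) (a(w, g) = 2 + (w*(-3 + w) - g) = 2 + (-g + w*(-3 + w)) = 2 - g + w*(-3 + w))
a(-11, Z(-3)) + 438*H(14) = (2 - 1*3 - 11*(-3 - 11)) + 438*(374 + 14² + 39*14) = (2 - 3 - 11*(-14)) + 438*(374 + 196 + 546) = (2 - 3 + 154) + 438*1116 = 153 + 488808 = 488961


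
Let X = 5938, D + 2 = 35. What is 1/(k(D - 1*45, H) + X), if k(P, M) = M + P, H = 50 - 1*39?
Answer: 1/5937 ≈ 0.00016844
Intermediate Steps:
D = 33 (D = -2 + 35 = 33)
H = 11 (H = 50 - 39 = 11)
1/(k(D - 1*45, H) + X) = 1/((11 + (33 - 1*45)) + 5938) = 1/((11 + (33 - 45)) + 5938) = 1/((11 - 12) + 5938) = 1/(-1 + 5938) = 1/5937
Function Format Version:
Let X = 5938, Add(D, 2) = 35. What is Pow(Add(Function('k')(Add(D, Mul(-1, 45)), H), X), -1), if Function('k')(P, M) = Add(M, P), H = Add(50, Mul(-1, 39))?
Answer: Rational(1, 5937) ≈ 0.00016844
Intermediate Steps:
D = 33 (D = Add(-2, 35) = 33)
H = 11 (H = Add(50, -39) = 11)
Pow(Add(Function('k')(Add(D, Mul(-1, 45)), H), X), -1) = Pow(Add(Add(11, Add(33, Mul(-1, 45))), 5938), -1) = Pow(Add(Add(11, Add(33, -45)), 5938), -1) = Pow(Add(Add(11, -12), 5938), -1) = Pow(Add(-1, 5938), -1) = Pow(5937, -1) = Rational(1, 5937)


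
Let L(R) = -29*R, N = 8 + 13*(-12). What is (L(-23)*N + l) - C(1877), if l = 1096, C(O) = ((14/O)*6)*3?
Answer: -183232992/1877 ≈ -97620.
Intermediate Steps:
C(O) = 252/O (C(O) = (84/O)*3 = 252/O)
N = -148 (N = 8 - 156 = -148)
(L(-23)*N + l) - C(1877) = (-29*(-23)*(-148) + 1096) - 252/1877 = (667*(-148) + 1096) - 252/1877 = (-98716 + 1096) - 1*252/1877 = -97620 - 252/1877 = -183232992/1877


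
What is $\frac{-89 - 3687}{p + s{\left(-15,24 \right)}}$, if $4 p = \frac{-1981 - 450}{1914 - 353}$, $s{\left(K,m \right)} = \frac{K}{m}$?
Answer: $\frac{47154688}{12667} \approx 3722.6$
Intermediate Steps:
$p = - \frac{2431}{6244}$ ($p = \frac{\left(-1981 - 450\right) \frac{1}{1914 - 353}}{4} = \frac{\left(-2431\right) \frac{1}{1561}}{4} = \frac{1}{4} \left(- \frac{2431}{1561}\right) = - \frac{2431}{6244} \approx -0.38933$)
$\frac{-89 - 3687}{p + s{\left(-15,24 \right)}} = \frac{-89 - 3687}{- \frac{2431}{6244} - \frac{15}{24}} = - \frac{3776}{- \frac{2431}{6244} - \frac{5}{8}} = - \frac{3776}{- \frac{12667}{12488}} = \left(-3776\right) \left(- \frac{12488}{12667}\right) = \frac{47154688}{12667}$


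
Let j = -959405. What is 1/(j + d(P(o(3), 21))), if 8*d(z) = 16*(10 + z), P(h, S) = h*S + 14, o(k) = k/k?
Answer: -1/959315 ≈ -1.0424e-6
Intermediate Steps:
o(k) = 1
P(h, S) = 14 + S*h (P(h, S) = S*h + 14 = 14 + S*h)
d(z) = 20 + 2*z (d(z) = (16*(10 + z))/8 = (160 + 16*z)/8 = 20 + 2*z)
1/(j + d(P(o(3), 21))) = 1/(-959405 + (20 + 2*(14 + 21*1))) = 1/(-959405 + (20 + 2*(14 + 21))) = 1/(-959405 + (20 + 2*35)) = 1/(-959405 + (20 + 70)) = 1/(-959405 + 90) = 1/(-959315) = -1/959315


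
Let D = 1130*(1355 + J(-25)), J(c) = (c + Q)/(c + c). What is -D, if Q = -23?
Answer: -7661174/5 ≈ -1.5322e+6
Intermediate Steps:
J(c) = (-23 + c)/(2*c) (J(c) = (c - 23)/(c + c) = (-23 + c)/((2*c)) = (-23 + c)*(1/(2*c)) = (-23 + c)/(2*c))
D = 7661174/5 (D = 1130*(1355 + (1/2)*(-23 - 25)/(-25)) = 1130*(1355 + (1/2)*(-1/25)*(-48)) = 1130*(1355 + 24/25) = 1130*(33899/25) = 7661174/5 ≈ 1.5322e+6)
-D = -1*7661174/5 = -7661174/5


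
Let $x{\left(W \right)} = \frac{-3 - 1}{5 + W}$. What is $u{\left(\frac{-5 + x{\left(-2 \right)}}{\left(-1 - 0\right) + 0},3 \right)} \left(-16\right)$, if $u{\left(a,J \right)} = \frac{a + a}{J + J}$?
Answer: $- \frac{304}{9} \approx -33.778$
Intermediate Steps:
$x{\left(W \right)} = - \frac{4}{5 + W}$
$u{\left(a,J \right)} = \frac{a}{J}$ ($u{\left(a,J \right)} = \frac{2 a}{2 J} = 2 a \frac{1}{2 J} = \frac{a}{J}$)
$u{\left(\frac{-5 + x{\left(-2 \right)}}{\left(-1 - 0\right) + 0},3 \right)} \left(-16\right) = \frac{\left(-5 - \frac{4}{5 - 2}\right) \frac{1}{\left(-1 - 0\right) + 0}}{3} \left(-16\right) = \frac{-5 - \frac{4}{3}}{\left(-1 + 0\right) + 0} \cdot \frac{1}{3} \left(-16\right) = \frac{-5 - \frac{4}{3}}{-1 + 0} \cdot \frac{1}{3} \left(-16\right) = \frac{-5 - \frac{4}{3}}{-1} \cdot \frac{1}{3} \left(-16\right) = \left(- \frac{19}{3}\right) \left(-1\right) \frac{1}{3} \left(-16\right) = \frac{19}{3} \cdot \frac{1}{3} \left(-16\right) = \frac{19}{9} \left(-16\right) = - \frac{304}{9}$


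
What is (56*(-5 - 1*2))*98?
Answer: -38416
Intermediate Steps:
(56*(-5 - 1*2))*98 = (56*(-5 - 2))*98 = (56*(-7))*98 = -392*98 = -38416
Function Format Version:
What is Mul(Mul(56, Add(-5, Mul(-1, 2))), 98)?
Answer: -38416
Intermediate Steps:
Mul(Mul(56, Add(-5, Mul(-1, 2))), 98) = Mul(Mul(56, Add(-5, -2)), 98) = Mul(Mul(56, -7), 98) = Mul(-392, 98) = -38416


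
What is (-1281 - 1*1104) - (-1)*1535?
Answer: -850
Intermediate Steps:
(-1281 - 1*1104) - (-1)*1535 = (-1281 - 1104) - 1*(-1535) = -2385 + 1535 = -850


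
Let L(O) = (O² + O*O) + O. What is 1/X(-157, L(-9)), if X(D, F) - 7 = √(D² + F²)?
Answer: -7/48009 + √48058/48009 ≈ 0.0044205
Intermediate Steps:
L(O) = O + 2*O² (L(O) = (O² + O²) + O = 2*O² + O = O + 2*O²)
X(D, F) = 7 + √(D² + F²)
1/X(-157, L(-9)) = 1/(7 + √((-157)² + (-9*(1 + 2*(-9)))²)) = 1/(7 + √(24649 + (-9*(1 - 18))²)) = 1/(7 + √(24649 + (-9*(-17))²)) = 1/(7 + √(24649 + 153²)) = 1/(7 + √(24649 + 23409)) = 1/(7 + √48058)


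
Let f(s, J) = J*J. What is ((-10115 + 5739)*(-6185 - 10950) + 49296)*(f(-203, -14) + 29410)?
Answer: 2221399049936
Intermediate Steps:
f(s, J) = J²
((-10115 + 5739)*(-6185 - 10950) + 49296)*(f(-203, -14) + 29410) = ((-10115 + 5739)*(-6185 - 10950) + 49296)*((-14)² + 29410) = (-4376*(-17135) + 49296)*(196 + 29410) = (74982760 + 49296)*29606 = 75032056*29606 = 2221399049936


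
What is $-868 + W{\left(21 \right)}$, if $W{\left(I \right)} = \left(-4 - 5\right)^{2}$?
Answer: $-787$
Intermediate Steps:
$W{\left(I \right)} = 81$ ($W{\left(I \right)} = \left(-9\right)^{2} = 81$)
$-868 + W{\left(21 \right)} = -868 + 81 = -787$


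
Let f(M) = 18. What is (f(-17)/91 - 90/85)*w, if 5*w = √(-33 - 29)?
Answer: -1332*I*√62/7735 ≈ -1.3559*I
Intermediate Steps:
w = I*√62/5 (w = √(-33 - 29)/5 = √(-62)/5 = (I*√62)/5 = I*√62/5 ≈ 1.5748*I)
(f(-17)/91 - 90/85)*w = (18/91 - 90/85)*(I*√62/5) = (18*(1/91) - 90*1/85)*(I*√62/5) = (18/91 - 18/17)*(I*√62/5) = -1332*I*√62/7735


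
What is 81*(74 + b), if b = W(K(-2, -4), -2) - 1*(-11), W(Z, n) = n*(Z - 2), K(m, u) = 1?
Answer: 7047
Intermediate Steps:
W(Z, n) = n*(-2 + Z)
b = 13 (b = -2*(-2 + 1) - 1*(-11) = -2*(-1) + 11 = 2 + 11 = 13)
81*(74 + b) = 81*(74 + 13) = 81*87 = 7047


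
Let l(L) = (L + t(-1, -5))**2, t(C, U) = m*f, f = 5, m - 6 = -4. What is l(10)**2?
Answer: 160000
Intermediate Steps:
m = 2 (m = 6 - 4 = 2)
t(C, U) = 10 (t(C, U) = 2*5 = 10)
l(L) = (10 + L)**2 (l(L) = (L + 10)**2 = (10 + L)**2)
l(10)**2 = ((10 + 10)**2)**2 = (20**2)**2 = 400**2 = 160000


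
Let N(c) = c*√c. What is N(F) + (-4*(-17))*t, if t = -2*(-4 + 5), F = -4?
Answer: -136 - 8*I ≈ -136.0 - 8.0*I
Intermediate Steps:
N(c) = c^(3/2)
t = -2 (t = -2*1 = -2)
N(F) + (-4*(-17))*t = (-4)^(3/2) - 4*(-17)*(-2) = -8*I + 68*(-2) = -8*I - 136 = -136 - 8*I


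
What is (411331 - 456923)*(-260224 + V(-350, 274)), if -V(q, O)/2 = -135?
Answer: 11851822768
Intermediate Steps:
V(q, O) = 270 (V(q, O) = -2*(-135) = 270)
(411331 - 456923)*(-260224 + V(-350, 274)) = (411331 - 456923)*(-260224 + 270) = -45592*(-259954) = 11851822768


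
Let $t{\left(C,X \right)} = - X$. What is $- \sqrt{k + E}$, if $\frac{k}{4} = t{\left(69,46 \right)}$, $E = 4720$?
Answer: $- 18 \sqrt{14} \approx -67.35$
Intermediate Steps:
$k = -184$ ($k = 4 \left(\left(-1\right) 46\right) = 4 \left(-46\right) = -184$)
$- \sqrt{k + E} = - \sqrt{-184 + 4720} = - \sqrt{4536} = - 18 \sqrt{14}$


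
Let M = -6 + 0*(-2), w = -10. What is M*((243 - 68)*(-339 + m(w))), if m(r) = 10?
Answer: 345450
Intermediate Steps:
M = -6 (M = -6 + 0 = -6)
M*((243 - 68)*(-339 + m(w))) = -6*(243 - 68)*(-339 + 10) = -1050*(-329) = -6*(-57575) = 345450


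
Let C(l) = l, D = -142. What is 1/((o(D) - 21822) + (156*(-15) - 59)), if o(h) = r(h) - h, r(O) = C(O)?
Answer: -1/24221 ≈ -4.1286e-5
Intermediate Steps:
r(O) = O
o(h) = 0 (o(h) = h - h = 0)
1/((o(D) - 21822) + (156*(-15) - 59)) = 1/((0 - 21822) + (156*(-15) - 59)) = 1/(-21822 + (-2340 - 59)) = 1/(-21822 - 2399) = 1/(-24221) = -1/24221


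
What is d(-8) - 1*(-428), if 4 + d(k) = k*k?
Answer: 488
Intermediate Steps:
d(k) = -4 + k² (d(k) = -4 + k*k = -4 + k²)
d(-8) - 1*(-428) = (-4 + (-8)²) - 1*(-428) = (-4 + 64) + 428 = 60 + 428 = 488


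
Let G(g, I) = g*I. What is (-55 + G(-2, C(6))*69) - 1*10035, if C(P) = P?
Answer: -10918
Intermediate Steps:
G(g, I) = I*g
(-55 + G(-2, C(6))*69) - 1*10035 = (-55 + (6*(-2))*69) - 1*10035 = (-55 - 12*69) - 10035 = (-55 - 828) - 10035 = -883 - 10035 = -10918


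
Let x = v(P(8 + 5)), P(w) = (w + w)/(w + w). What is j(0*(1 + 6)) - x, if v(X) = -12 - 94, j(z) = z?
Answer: 106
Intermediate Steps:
P(w) = 1 (P(w) = (2*w)/((2*w)) = (2*w)*(1/(2*w)) = 1)
v(X) = -106
x = -106
j(0*(1 + 6)) - x = 0*(1 + 6) - 1*(-106) = 0*7 + 106 = 0 + 106 = 106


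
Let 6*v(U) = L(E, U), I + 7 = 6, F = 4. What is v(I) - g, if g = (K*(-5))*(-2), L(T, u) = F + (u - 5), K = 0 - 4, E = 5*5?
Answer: 119/3 ≈ 39.667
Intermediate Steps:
E = 25
K = -4
I = -1 (I = -7 + 6 = -1)
L(T, u) = -1 + u (L(T, u) = 4 + (u - 5) = 4 + (-5 + u) = -1 + u)
v(U) = -⅙ + U/6 (v(U) = (-1 + U)/6 = -⅙ + U/6)
g = -40 (g = -4*(-5)*(-2) = 20*(-2) = -40)
v(I) - g = (-⅙ + (⅙)*(-1)) - 1*(-40) = (-⅙ - ⅙) + 40 = -⅓ + 40 = 119/3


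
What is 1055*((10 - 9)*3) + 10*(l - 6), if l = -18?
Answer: 2925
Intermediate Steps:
1055*((10 - 9)*3) + 10*(l - 6) = 1055*((10 - 9)*3) + 10*(-18 - 6) = 1055*(1*3) + 10*(-24) = 1055*3 - 240 = 3165 - 240 = 2925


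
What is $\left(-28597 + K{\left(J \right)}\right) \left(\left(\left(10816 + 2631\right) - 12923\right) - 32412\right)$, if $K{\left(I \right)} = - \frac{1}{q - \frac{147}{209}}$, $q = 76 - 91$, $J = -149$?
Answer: $\frac{1496426431880}{1641} \approx 9.119 \cdot 10^{8}$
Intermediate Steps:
$q = -15$ ($q = 76 - 91 = -15$)
$K{\left(I \right)} = \frac{209}{3282}$ ($K{\left(I \right)} = - \frac{1}{-15 - \frac{147}{209}} = - \frac{1}{- \frac{3282}{209}} = \left(-1\right) \left(- \frac{209}{3282}\right) = \frac{209}{3282}$)
$\left(-28597 + K{\left(J \right)}\right) \left(\left(\left(10816 + 2631\right) - 12923\right) - 32412\right) = \left(-28597 + \frac{209}{3282}\right) \left(\left(\left(10816 + 2631\right) - 12923\right) - 32412\right) = - \frac{93855145 \left(\left(13447 - 12923\right) - 32412\right)}{3282} = - \frac{93855145 \left(524 - 32412\right)}{3282} = \left(- \frac{93855145}{3282}\right) \left(-31888\right) = \frac{1496426431880}{1641}$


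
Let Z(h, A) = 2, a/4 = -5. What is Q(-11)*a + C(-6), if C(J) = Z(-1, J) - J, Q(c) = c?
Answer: 228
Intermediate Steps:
a = -20 (a = 4*(-5) = -20)
C(J) = 2 - J
Q(-11)*a + C(-6) = -11*(-20) + (2 - 1*(-6)) = 220 + (2 + 6) = 220 + 8 = 228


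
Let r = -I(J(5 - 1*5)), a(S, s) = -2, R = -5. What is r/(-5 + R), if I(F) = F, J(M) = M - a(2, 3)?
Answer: 1/5 ≈ 0.20000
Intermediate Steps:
J(M) = 2 + M (J(M) = M - 1*(-2) = M + 2 = 2 + M)
r = -2 (r = -(2 + (5 - 1*5)) = -(2 + (5 - 5)) = -(2 + 0) = -1*2 = -2)
r/(-5 + R) = -2/(-5 - 5) = -2/(-10) = -2*(-1/10) = 1/5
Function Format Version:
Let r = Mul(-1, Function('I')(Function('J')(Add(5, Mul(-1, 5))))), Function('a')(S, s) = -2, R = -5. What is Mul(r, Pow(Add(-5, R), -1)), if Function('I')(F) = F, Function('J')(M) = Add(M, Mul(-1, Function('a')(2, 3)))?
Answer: Rational(1, 5) ≈ 0.20000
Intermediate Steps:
Function('J')(M) = Add(2, M) (Function('J')(M) = Add(M, Mul(-1, -2)) = Add(M, 2) = Add(2, M))
r = -2 (r = Mul(-1, Add(2, Add(5, Mul(-1, 5)))) = Mul(-1, Add(2, Add(5, -5))) = Mul(-1, Add(2, 0)) = Mul(-1, 2) = -2)
Mul(r, Pow(Add(-5, R), -1)) = Mul(-2, Pow(Add(-5, -5), -1)) = Mul(-2, Pow(-10, -1)) = Mul(-2, Rational(-1, 10)) = Rational(1, 5)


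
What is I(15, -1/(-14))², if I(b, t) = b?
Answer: 225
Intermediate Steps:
I(15, -1/(-14))² = 15² = 225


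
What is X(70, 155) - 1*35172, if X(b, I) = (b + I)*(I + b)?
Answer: 15453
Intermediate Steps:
X(b, I) = (I + b)² (X(b, I) = (I + b)*(I + b) = (I + b)²)
X(70, 155) - 1*35172 = (155 + 70)² - 1*35172 = 225² - 35172 = 50625 - 35172 = 15453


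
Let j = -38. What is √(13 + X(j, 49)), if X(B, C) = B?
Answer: 5*I ≈ 5.0*I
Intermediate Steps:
√(13 + X(j, 49)) = √(13 - 38) = √(-25) = 5*I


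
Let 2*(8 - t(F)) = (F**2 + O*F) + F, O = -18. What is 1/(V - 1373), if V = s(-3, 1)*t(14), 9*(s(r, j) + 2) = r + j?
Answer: -9/12937 ≈ -0.00069568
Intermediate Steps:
s(r, j) = -2 + j/9 + r/9 (s(r, j) = -2 + (r + j)/9 = -2 + (j + r)/9 = -2 + (j/9 + r/9) = -2 + j/9 + r/9)
t(F) = 8 - F**2/2 + 17*F/2 (t(F) = 8 - ((F**2 - 18*F) + F)/2 = 8 - (F**2 - 17*F)/2 = 8 + (-F**2/2 + 17*F/2) = 8 - F**2/2 + 17*F/2)
V = -580/9 (V = (-2 + (1/9)*1 + (1/9)*(-3))*(8 - 1/2*14**2 + (17/2)*14) = (-2 + 1/9 - 1/3)*(8 - 1/2*196 + 119) = -20*(8 - 98 + 119)/9 = -20/9*29 = -580/9 ≈ -64.444)
1/(V - 1373) = 1/(-580/9 - 1373) = 1/(-12937/9) = -9/12937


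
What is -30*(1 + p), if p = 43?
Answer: -1320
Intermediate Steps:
-30*(1 + p) = -30*(1 + 43) = -30*44 = -1320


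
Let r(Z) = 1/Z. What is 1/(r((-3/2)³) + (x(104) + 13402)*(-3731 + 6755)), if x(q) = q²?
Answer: 27/1977351256 ≈ 1.3655e-8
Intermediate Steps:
1/(r((-3/2)³) + (x(104) + 13402)*(-3731 + 6755)) = 1/(1/((-3/2)³) + (104² + 13402)*(-3731 + 6755)) = 1/(1/((-3*½)³) + (10816 + 13402)*3024) = 1/(1/((-3/2)³) + 24218*3024) = 1/(1/(-27/8) + 73235232) = 1/(-8/27 + 73235232) = 1/(1977351256/27) = 27/1977351256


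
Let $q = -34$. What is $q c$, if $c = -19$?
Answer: $646$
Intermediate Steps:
$q c = \left(-34\right) \left(-19\right) = 646$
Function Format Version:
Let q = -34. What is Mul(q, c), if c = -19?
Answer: 646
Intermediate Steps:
Mul(q, c) = Mul(-34, -19) = 646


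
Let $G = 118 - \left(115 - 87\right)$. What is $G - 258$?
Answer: $-168$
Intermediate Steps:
$G = 90$ ($G = 118 - 28 = 90$)
$G - 258 = 90 - 258 = -168$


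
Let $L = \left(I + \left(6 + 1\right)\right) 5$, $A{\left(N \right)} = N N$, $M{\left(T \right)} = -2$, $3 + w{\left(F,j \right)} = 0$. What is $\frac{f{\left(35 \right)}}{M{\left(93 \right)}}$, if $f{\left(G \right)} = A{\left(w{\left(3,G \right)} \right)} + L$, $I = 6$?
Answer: $-37$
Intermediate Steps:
$w{\left(F,j \right)} = -3$ ($w{\left(F,j \right)} = -3 + 0 = -3$)
$A{\left(N \right)} = N^{2}$
$L = 65$ ($L = \left(6 + \left(6 + 1\right)\right) 5 = \left(6 + 7\right) 5 = 13 \cdot 5 = 65$)
$f{\left(G \right)} = 74$ ($f{\left(G \right)} = \left(-3\right)^{2} + 65 = 9 + 65 = 74$)
$\frac{f{\left(35 \right)}}{M{\left(93 \right)}} = \frac{74}{-2} = 74 \left(- \frac{1}{2}\right) = -37$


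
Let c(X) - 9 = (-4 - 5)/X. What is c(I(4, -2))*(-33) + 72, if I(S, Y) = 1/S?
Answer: 963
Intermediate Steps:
c(X) = 9 - 9/X (c(X) = 9 + (-4 - 5)/X = 9 - 9/X)
c(I(4, -2))*(-33) + 72 = (9 - 9/(1/4))*(-33) + 72 = (9 - 9/¼)*(-33) + 72 = (9 - 9*4)*(-33) + 72 = (9 - 36)*(-33) + 72 = -27*(-33) + 72 = 891 + 72 = 963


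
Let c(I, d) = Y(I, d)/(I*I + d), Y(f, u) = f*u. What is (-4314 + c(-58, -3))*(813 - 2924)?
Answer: 30607768980/3361 ≈ 9.1068e+6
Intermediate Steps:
c(I, d) = I*d/(d + I**2) (c(I, d) = (I*d)/(I*I + d) = (I*d)/(I**2 + d) = (I*d)/(d + I**2) = I*d/(d + I**2))
(-4314 + c(-58, -3))*(813 - 2924) = (-4314 - 58*(-3)/(-3 + (-58)**2))*(813 - 2924) = (-4314 - 58*(-3)/(-3 + 3364))*(-2111) = (-4314 - 58*(-3)/3361)*(-2111) = (-4314 - 58*(-3)*1/3361)*(-2111) = (-4314 + 174/3361)*(-2111) = -14499180/3361*(-2111) = 30607768980/3361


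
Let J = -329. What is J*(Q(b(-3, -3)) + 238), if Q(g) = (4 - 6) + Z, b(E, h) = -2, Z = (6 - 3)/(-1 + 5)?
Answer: -311563/4 ≈ -77891.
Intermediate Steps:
Z = ¾ (Z = 3/4 = 3*(¼) = ¾ ≈ 0.75000)
Q(g) = -5/4 (Q(g) = (4 - 6) + ¾ = -2 + ¾ = -5/4)
J*(Q(b(-3, -3)) + 238) = -329*(-5/4 + 238) = -329*947/4 = -311563/4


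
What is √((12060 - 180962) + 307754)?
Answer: 6*√3857 ≈ 372.63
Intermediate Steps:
√((12060 - 180962) + 307754) = √(-168902 + 307754) = √138852 = 6*√3857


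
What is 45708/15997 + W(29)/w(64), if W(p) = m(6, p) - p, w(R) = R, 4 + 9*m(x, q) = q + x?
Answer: 11324249/4607136 ≈ 2.4580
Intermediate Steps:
m(x, q) = -4/9 + q/9 + x/9 (m(x, q) = -4/9 + (q + x)/9 = -4/9 + (q/9 + x/9) = -4/9 + q/9 + x/9)
W(p) = 2/9 - 8*p/9 (W(p) = (-4/9 + p/9 + (⅑)*6) - p = (-4/9 + p/9 + ⅔) - p = (2/9 + p/9) - p = 2/9 - 8*p/9)
45708/15997 + W(29)/w(64) = 45708/15997 + (2/9 - 8/9*29)/64 = 45708*(1/15997) + (2/9 - 232/9)*(1/64) = 45708/15997 - 230/9*1/64 = 45708/15997 - 115/288 = 11324249/4607136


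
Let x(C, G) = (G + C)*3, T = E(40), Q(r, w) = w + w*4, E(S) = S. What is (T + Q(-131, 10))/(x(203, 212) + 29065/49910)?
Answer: 898380/12433403 ≈ 0.072255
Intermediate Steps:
Q(r, w) = 5*w (Q(r, w) = w + 4*w = 5*w)
T = 40
x(C, G) = 3*C + 3*G (x(C, G) = (C + G)*3 = 3*C + 3*G)
(T + Q(-131, 10))/(x(203, 212) + 29065/49910) = (40 + 5*10)/((3*203 + 3*212) + 29065/49910) = (40 + 50)/((609 + 636) + 29065*(1/49910)) = 90/(1245 + 5813/9982) = 90/(12433403/9982) = 90*(9982/12433403) = 898380/12433403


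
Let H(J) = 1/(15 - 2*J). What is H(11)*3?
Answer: -3/7 ≈ -0.42857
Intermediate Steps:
H(11)*3 = -1/(-15 + 2*11)*3 = -1/(-15 + 22)*3 = -1/7*3 = -1*⅐*3 = -⅐*3 = -3/7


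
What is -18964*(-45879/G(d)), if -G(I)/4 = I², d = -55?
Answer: -19773849/275 ≈ -71905.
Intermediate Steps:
G(I) = -4*I²
-18964*(-45879/G(d)) = -18964/(-4*(-55)²/(-45879)) = -18964/(-4*3025*(-1/45879)) = -18964/((-12100*(-1/45879))) = -18964/12100/45879 = -18964*45879/12100 = -19773849/275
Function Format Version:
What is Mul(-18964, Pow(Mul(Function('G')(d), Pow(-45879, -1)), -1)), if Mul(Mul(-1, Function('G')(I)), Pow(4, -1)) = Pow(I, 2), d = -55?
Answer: Rational(-19773849, 275) ≈ -71905.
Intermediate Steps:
Function('G')(I) = Mul(-4, Pow(I, 2))
Mul(-18964, Pow(Mul(Function('G')(d), Pow(-45879, -1)), -1)) = Mul(-18964, Pow(Mul(Mul(-4, Pow(-55, 2)), Pow(-45879, -1)), -1)) = Mul(-18964, Pow(Mul(Mul(-4, 3025), Rational(-1, 45879)), -1)) = Mul(-18964, Pow(Mul(-12100, Rational(-1, 45879)), -1)) = Mul(-18964, Pow(Rational(12100, 45879), -1)) = Mul(-18964, Rational(45879, 12100)) = Rational(-19773849, 275)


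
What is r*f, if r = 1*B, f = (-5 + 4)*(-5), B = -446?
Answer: -2230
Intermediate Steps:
f = 5 (f = -1*(-5) = 5)
r = -446 (r = 1*(-446) = -446)
r*f = -446*5 = -2230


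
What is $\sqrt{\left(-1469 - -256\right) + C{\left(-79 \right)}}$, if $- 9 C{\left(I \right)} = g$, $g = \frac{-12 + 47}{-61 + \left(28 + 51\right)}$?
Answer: $\frac{i \sqrt{393082}}{18} \approx 34.831 i$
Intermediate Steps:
$g = \frac{35}{18}$ ($g = \frac{35}{-61 + 79} = \frac{35}{18} \approx 1.9444$)
$C{\left(I \right)} = - \frac{35}{162}$ ($C{\left(I \right)} = \left(- \frac{1}{9}\right) \frac{35}{18} = - \frac{35}{162}$)
$\sqrt{\left(-1469 - -256\right) + C{\left(-79 \right)}} = \sqrt{\left(-1469 - -256\right) - \frac{35}{162}} = \sqrt{\left(-1469 + 256\right) - \frac{35}{162}} = \sqrt{-1213 - \frac{35}{162}} = \sqrt{- \frac{196541}{162}} = \frac{i \sqrt{393082}}{18}$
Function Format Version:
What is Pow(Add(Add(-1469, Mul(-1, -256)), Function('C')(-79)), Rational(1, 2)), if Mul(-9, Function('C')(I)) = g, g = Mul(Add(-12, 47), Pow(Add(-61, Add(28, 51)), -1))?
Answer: Mul(Rational(1, 18), I, Pow(393082, Rational(1, 2))) ≈ Mul(34.831, I)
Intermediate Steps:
g = Rational(35, 18) (g = Mul(35, Pow(Add(-61, 79), -1)) = Mul(35, Pow(18, -1)) = Mul(35, Rational(1, 18)) = Rational(35, 18) ≈ 1.9444)
Function('C')(I) = Rational(-35, 162) (Function('C')(I) = Mul(Rational(-1, 9), Rational(35, 18)) = Rational(-35, 162))
Pow(Add(Add(-1469, Mul(-1, -256)), Function('C')(-79)), Rational(1, 2)) = Pow(Add(Add(-1469, Mul(-1, -256)), Rational(-35, 162)), Rational(1, 2)) = Pow(Add(Add(-1469, 256), Rational(-35, 162)), Rational(1, 2)) = Pow(Add(-1213, Rational(-35, 162)), Rational(1, 2)) = Pow(Rational(-196541, 162), Rational(1, 2)) = Mul(Rational(1, 18), I, Pow(393082, Rational(1, 2)))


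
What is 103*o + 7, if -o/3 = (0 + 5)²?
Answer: -7718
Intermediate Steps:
o = -75 (o = -3*(0 + 5)² = -3*5² = -3*25 = -75)
103*o + 7 = 103*(-75) + 7 = -7725 + 7 = -7718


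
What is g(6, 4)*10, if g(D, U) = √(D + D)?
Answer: 20*√3 ≈ 34.641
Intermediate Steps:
g(D, U) = √2*√D (g(D, U) = √(2*D) = √2*√D)
g(6, 4)*10 = (√2*√6)*10 = (2*√3)*10 = 20*√3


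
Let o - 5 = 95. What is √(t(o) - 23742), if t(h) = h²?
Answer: I*√13742 ≈ 117.23*I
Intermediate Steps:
o = 100 (o = 5 + 95 = 100)
√(t(o) - 23742) = √(100² - 23742) = √(10000 - 23742) = √(-13742) = I*√13742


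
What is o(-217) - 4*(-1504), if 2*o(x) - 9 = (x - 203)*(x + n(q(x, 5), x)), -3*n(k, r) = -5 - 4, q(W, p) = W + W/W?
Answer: 101921/2 ≈ 50961.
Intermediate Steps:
q(W, p) = 1 + W (q(W, p) = W + 1 = 1 + W)
n(k, r) = 3 (n(k, r) = -(-5 - 4)/3 = -1/3*(-9) = 3)
o(x) = 9/2 + (-203 + x)*(3 + x)/2 (o(x) = 9/2 + ((x - 203)*(x + 3))/2 = 9/2 + ((-203 + x)*(3 + x))/2 = 9/2 + (-203 + x)*(3 + x)/2)
o(-217) - 4*(-1504) = (-300 + (1/2)*(-217)**2 - 100*(-217)) - 4*(-1504) = (-300 + (1/2)*47089 + 21700) + 6016 = (-300 + 47089/2 + 21700) + 6016 = 89889/2 + 6016 = 101921/2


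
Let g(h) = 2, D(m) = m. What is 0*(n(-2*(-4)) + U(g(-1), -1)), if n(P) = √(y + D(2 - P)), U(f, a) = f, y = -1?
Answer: 0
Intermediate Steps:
n(P) = √(1 - P) (n(P) = √(-1 + (2 - P)) = √(1 - P))
0*(n(-2*(-4)) + U(g(-1), -1)) = 0*(√(1 - (-2)*(-4)) + 2) = 0*(√(1 - 1*8) + 2) = 0*(√(1 - 8) + 2) = 0*(√(-7) + 2) = 0*(I*√7 + 2) = 0*(2 + I*√7) = 0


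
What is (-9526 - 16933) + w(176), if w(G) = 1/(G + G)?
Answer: -9313567/352 ≈ -26459.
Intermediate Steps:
w(G) = 1/(2*G)
(-9526 - 16933) + w(176) = (-9526 - 16933) + (1/2)/176 = -26459 + (1/2)*(1/176) = -26459 + 1/352 = -9313567/352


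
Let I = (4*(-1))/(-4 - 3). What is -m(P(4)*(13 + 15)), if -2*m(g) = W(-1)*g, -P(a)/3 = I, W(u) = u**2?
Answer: -24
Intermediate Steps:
I = 4/7 (I = -4/(-7) = -4*(-1/7) = 4/7 ≈ 0.57143)
P(a) = -12/7 (P(a) = -3*4/7 = -12/7)
m(g) = -g/2 (m(g) = -(-1)**2*g/2 = -g/2)
-m(P(4)*(13 + 15)) = -(-1)*(-12*(13 + 15)/7)/2 = -(-1)*(-12/7*28)/2 = -(-1)*(-48)/2 = -1*24 = -24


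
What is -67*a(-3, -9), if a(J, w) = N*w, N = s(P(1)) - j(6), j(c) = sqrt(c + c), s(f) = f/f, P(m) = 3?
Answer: 603 - 1206*sqrt(3) ≈ -1485.9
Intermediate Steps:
s(f) = 1
j(c) = sqrt(2)*sqrt(c) (j(c) = sqrt(2*c) = sqrt(2)*sqrt(c))
N = 1 - 2*sqrt(3) (N = 1 - sqrt(2)*sqrt(6) = 1 - 2*sqrt(3) ≈ -2.4641)
a(J, w) = w*(1 - 2*sqrt(3)) (a(J, w) = (1 - 2*sqrt(3))*w = w*(1 - 2*sqrt(3)))
-67*a(-3, -9) = -(-603)*(1 - 2*sqrt(3)) = -67*(-9 + 18*sqrt(3)) = 603 - 1206*sqrt(3)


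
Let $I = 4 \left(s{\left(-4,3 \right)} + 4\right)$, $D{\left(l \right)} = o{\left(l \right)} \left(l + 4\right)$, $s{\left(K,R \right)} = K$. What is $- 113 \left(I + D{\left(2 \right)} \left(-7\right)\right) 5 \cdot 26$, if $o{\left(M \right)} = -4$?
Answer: $-2467920$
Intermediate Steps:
$D{\left(l \right)} = -16 - 4 l$ ($D{\left(l \right)} = - 4 \left(l + 4\right) = - 4 \left(4 + l\right) = -16 - 4 l$)
$I = 0$ ($I = 4 \left(-4 + 4\right) = 4 \cdot 0 = 0$)
$- 113 \left(I + D{\left(2 \right)} \left(-7\right)\right) 5 \cdot 26 = - 113 \left(0 + \left(-16 - 8\right) \left(-7\right)\right) 5 \cdot 26 = - 113 \left(0 + \left(-16 - 8\right) \left(-7\right)\right) 130 = - 113 \left(0 - -168\right) 130 = - 113 \left(0 + 168\right) 130 = \left(-113\right) 168 \cdot 130 = \left(-18984\right) 130 = -2467920$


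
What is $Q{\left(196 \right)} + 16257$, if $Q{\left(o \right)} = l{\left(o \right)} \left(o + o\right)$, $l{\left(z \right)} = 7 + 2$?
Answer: $19785$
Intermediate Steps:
$l{\left(z \right)} = 9$
$Q{\left(o \right)} = 18 o$ ($Q{\left(o \right)} = 9 \left(o + o\right) = 9 \cdot 2 o = 18 o$)
$Q{\left(196 \right)} + 16257 = 18 \cdot 196 + 16257 = 3528 + 16257 = 19785$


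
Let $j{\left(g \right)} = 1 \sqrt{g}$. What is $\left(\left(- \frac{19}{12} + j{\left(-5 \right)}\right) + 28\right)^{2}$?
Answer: $\frac{99769}{144} + \frac{317 i \sqrt{5}}{6} \approx 692.84 + 118.14 i$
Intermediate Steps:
$j{\left(g \right)} = \sqrt{g}$
$\left(\left(- \frac{19}{12} + j{\left(-5 \right)}\right) + 28\right)^{2} = \left(\left(- \frac{19}{12} + \sqrt{-5}\right) + 28\right)^{2} = \left(\left(\left(-19\right) \frac{1}{12} + i \sqrt{5}\right) + 28\right)^{2} = \left(\left(- \frac{19}{12} + i \sqrt{5}\right) + 28\right)^{2} = \left(\frac{317}{12} + i \sqrt{5}\right)^{2}$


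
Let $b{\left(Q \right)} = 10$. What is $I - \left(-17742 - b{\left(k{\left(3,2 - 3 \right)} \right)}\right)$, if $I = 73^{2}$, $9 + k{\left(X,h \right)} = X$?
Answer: $23081$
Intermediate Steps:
$k{\left(X,h \right)} = -9 + X$
$I = 5329$
$I - \left(-17742 - b{\left(k{\left(3,2 - 3 \right)} \right)}\right) = 5329 + \left(\left(-438 + 10\right) - -18180\right) = 5329 + \left(-428 + 18180\right) = 5329 + 17752 = 23081$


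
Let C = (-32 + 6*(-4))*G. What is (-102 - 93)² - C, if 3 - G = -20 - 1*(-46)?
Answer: 36737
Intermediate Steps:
G = -23 (G = 3 - (-20 - 1*(-46)) = 3 - (-20 + 46) = 3 - 1*26 = 3 - 26 = -23)
C = 1288 (C = (-32 + 6*(-4))*(-23) = (-32 - 24)*(-23) = -56*(-23) = 1288)
(-102 - 93)² - C = (-102 - 93)² - 1*1288 = (-195)² - 1288 = 38025 - 1288 = 36737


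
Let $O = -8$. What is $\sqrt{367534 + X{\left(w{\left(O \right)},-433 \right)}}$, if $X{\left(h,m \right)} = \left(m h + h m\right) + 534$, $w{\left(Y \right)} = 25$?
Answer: $\sqrt{346418} \approx 588.57$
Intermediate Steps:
$X{\left(h,m \right)} = 534 + 2 h m$ ($X{\left(h,m \right)} = \left(h m + h m\right) + 534 = 2 h m + 534 = 534 + 2 h m$)
$\sqrt{367534 + X{\left(w{\left(O \right)},-433 \right)}} = \sqrt{367534 + \left(534 + 2 \cdot 25 \left(-433\right)\right)} = \sqrt{367534 + \left(534 - 21650\right)} = \sqrt{367534 - 21116} = \sqrt{346418}$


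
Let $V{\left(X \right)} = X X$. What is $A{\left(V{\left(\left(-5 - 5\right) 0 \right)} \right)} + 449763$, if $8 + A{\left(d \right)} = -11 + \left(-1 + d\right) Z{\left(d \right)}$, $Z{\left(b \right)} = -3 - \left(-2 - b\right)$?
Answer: $449745$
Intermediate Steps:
$Z{\left(b \right)} = -1 + b$ ($Z{\left(b \right)} = -3 + \left(2 + b\right) = -1 + b$)
$V{\left(X \right)} = X^{2}$
$A{\left(d \right)} = -19 + \left(-1 + d\right)^{2}$ ($A{\left(d \right)} = -8 + \left(-11 + \left(-1 + d\right) \left(-1 + d\right)\right) = -8 + \left(-11 + \left(-1 + d\right)^{2}\right) = -19 + \left(-1 + d\right)^{2}$)
$A{\left(V{\left(\left(-5 - 5\right) 0 \right)} \right)} + 449763 = \left(-18 - \left(\left(-5 - 5\right) 0\right)^{2} + \left(\left(-5 - 5\right) 0\right)^{2} \left(-1 + \left(\left(-5 - 5\right) 0\right)^{2}\right)\right) + 449763 = \left(-18 - \left(\left(-10\right) 0\right)^{2} + \left(\left(-10\right) 0\right)^{2} \left(-1 + \left(\left(-10\right) 0\right)^{2}\right)\right) + 449763 = \left(-18 - 0^{2} + 0^{2} \left(-1 + 0^{2}\right)\right) + 449763 = \left(-18 - 0 + 0 \left(-1 + 0\right)\right) + 449763 = \left(-18 + 0 + 0 \left(-1\right)\right) + 449763 = \left(-18 + 0 + 0\right) + 449763 = -18 + 449763 = 449745$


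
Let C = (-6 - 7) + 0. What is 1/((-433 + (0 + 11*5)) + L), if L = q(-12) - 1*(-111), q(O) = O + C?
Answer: -1/292 ≈ -0.0034247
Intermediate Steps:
C = -13 (C = -13 + 0 = -13)
q(O) = -13 + O (q(O) = O - 13 = -13 + O)
L = 86 (L = (-13 - 12) - 1*(-111) = -25 + 111 = 86)
1/((-433 + (0 + 11*5)) + L) = 1/((-433 + (0 + 11*5)) + 86) = 1/((-433 + (0 + 55)) + 86) = 1/((-433 + 55) + 86) = 1/(-378 + 86) = 1/(-292) = -1/292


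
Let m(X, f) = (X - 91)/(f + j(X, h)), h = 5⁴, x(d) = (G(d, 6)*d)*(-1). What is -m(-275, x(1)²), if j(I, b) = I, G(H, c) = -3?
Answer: -183/133 ≈ -1.3759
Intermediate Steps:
x(d) = 3*d (x(d) = -3*d*(-1) = 3*d)
h = 625
m(X, f) = (-91 + X)/(X + f) (m(X, f) = (X - 91)/(f + X) = (-91 + X)/(X + f))
-m(-275, x(1)²) = -(-91 - 275)/(-275 + (3*1)²) = -(-366)/(-275 + 3²) = -(-366)/(-275 + 9) = -(-366)/(-266) = -(-1)*(-366)/266 = -1*183/133 = -183/133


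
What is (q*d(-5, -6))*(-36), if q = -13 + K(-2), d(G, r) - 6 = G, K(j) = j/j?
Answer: 432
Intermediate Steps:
K(j) = 1
d(G, r) = 6 + G
q = -12 (q = -13 + 1 = -12)
(q*d(-5, -6))*(-36) = -12*(6 - 5)*(-36) = -12*1*(-36) = -12*(-36) = 432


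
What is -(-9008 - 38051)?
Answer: 47059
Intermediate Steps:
-(-9008 - 38051) = -1*(-47059) = 47059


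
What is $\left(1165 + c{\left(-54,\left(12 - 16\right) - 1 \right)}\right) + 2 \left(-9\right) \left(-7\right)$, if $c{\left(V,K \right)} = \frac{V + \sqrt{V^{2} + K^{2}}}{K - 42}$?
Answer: $\frac{60731}{47} - \frac{\sqrt{2941}}{47} \approx 1291.0$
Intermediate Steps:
$c{\left(V,K \right)} = \frac{V + \sqrt{K^{2} + V^{2}}}{-42 + K}$
$\left(1165 + c{\left(-54,\left(12 - 16\right) - 1 \right)}\right) + 2 \left(-9\right) \left(-7\right) = \left(1165 + \frac{-54 + \sqrt{\left(\left(12 - 16\right) - 1\right)^{2} + \left(-54\right)^{2}}}{-42 + \left(\left(12 - 16\right) - 1\right)}\right) + 2 \left(-9\right) \left(-7\right) = \left(1165 + \frac{-54 + \sqrt{\left(-4 - 1\right)^{2} + 2916}}{-42 - 5}\right) - -126 = \left(1165 + \frac{-54 + \sqrt{\left(-5\right)^{2} + 2916}}{-42 - 5}\right) + 126 = \left(1165 + \frac{-54 + \sqrt{25 + 2916}}{-47}\right) + 126 = \left(1165 - \frac{-54 + \sqrt{2941}}{47}\right) + 126 = \left(1165 + \left(\frac{54}{47} - \frac{\sqrt{2941}}{47}\right)\right) + 126 = \left(\frac{54809}{47} - \frac{\sqrt{2941}}{47}\right) + 126 = \frac{60731}{47} - \frac{\sqrt{2941}}{47}$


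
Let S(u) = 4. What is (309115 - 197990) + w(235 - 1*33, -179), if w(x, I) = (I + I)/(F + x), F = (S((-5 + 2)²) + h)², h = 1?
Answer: 25225017/227 ≈ 1.1112e+5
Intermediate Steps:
F = 25 (F = (4 + 1)² = 5² = 25)
w(x, I) = 2*I/(25 + x) (w(x, I) = (I + I)/(25 + x) = (2*I)/(25 + x) = 2*I/(25 + x))
(309115 - 197990) + w(235 - 1*33, -179) = (309115 - 197990) + 2*(-179)/(25 + (235 - 1*33)) = 111125 + 2*(-179)/(25 + (235 - 33)) = 111125 + 2*(-179)/(25 + 202) = 111125 + 2*(-179)/227 = 111125 + 2*(-179)*(1/227) = 111125 - 358/227 = 25225017/227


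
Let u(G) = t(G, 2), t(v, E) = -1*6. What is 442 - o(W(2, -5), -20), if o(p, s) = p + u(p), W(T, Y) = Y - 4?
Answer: 457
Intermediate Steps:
t(v, E) = -6
u(G) = -6
W(T, Y) = -4 + Y
o(p, s) = -6 + p (o(p, s) = p - 6 = -6 + p)
442 - o(W(2, -5), -20) = 442 - (-6 + (-4 - 5)) = 442 - (-6 - 9) = 442 - 1*(-15) = 442 + 15 = 457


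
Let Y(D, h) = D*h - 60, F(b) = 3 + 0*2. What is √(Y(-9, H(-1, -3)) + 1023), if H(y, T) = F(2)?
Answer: 6*√26 ≈ 30.594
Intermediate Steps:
F(b) = 3 (F(b) = 3 + 0 = 3)
H(y, T) = 3
Y(D, h) = -60 + D*h
√(Y(-9, H(-1, -3)) + 1023) = √((-60 - 9*3) + 1023) = √((-60 - 27) + 1023) = √(-87 + 1023) = √936 = 6*√26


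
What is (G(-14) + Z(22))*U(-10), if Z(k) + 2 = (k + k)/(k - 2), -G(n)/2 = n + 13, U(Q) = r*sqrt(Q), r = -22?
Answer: -242*I*sqrt(10)/5 ≈ -153.05*I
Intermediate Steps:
U(Q) = -22*sqrt(Q)
G(n) = -26 - 2*n (G(n) = -2*(n + 13) = -2*(13 + n) = -26 - 2*n)
Z(k) = -2 + 2*k/(-2 + k) (Z(k) = -2 + (k + k)/(k - 2) = -2 + (2*k)/(-2 + k) = -2 + 2*k/(-2 + k))
(G(-14) + Z(22))*U(-10) = ((-26 - 2*(-14)) + 4/(-2 + 22))*(-22*I*sqrt(10)) = ((-26 + 28) + 4/20)*(-22*I*sqrt(10)) = (2 + 4*(1/20))*(-22*I*sqrt(10)) = (2 + 1/5)*(-22*I*sqrt(10)) = 11*(-22*I*sqrt(10))/5 = -242*I*sqrt(10)/5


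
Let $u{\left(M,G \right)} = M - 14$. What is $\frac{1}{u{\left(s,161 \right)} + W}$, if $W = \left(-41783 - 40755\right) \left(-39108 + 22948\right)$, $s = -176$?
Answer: $\frac{1}{1333813890} \approx 7.4973 \cdot 10^{-10}$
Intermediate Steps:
$u{\left(M,G \right)} = -14 + M$ ($u{\left(M,G \right)} = M - 14 = -14 + M$)
$W = 1333814080$ ($W = \left(-41783 - 40755\right) \left(-16160\right) = \left(-82538\right) \left(-16160\right) = 1333814080$)
$\frac{1}{u{\left(s,161 \right)} + W} = \frac{1}{\left(-14 - 176\right) + 1333814080} = \frac{1}{-190 + 1333814080} = \frac{1}{1333813890}$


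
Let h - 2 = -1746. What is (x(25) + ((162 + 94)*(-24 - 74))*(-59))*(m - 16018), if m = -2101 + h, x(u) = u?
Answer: -29401550271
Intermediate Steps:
h = -1744 (h = 2 - 1746 = -1744)
m = -3845 (m = -2101 - 1744 = -3845)
(x(25) + ((162 + 94)*(-24 - 74))*(-59))*(m - 16018) = (25 + ((162 + 94)*(-24 - 74))*(-59))*(-3845 - 16018) = (25 + (256*(-98))*(-59))*(-19863) = (25 - 25088*(-59))*(-19863) = (25 + 1480192)*(-19863) = 1480217*(-19863) = -29401550271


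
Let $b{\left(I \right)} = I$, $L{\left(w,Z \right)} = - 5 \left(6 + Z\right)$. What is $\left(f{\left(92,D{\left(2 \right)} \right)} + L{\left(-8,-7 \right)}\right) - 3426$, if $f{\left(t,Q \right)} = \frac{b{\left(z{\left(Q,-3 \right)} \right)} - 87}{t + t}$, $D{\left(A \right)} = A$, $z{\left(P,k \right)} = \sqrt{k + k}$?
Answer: $- \frac{629551}{184} + \frac{i \sqrt{6}}{184} \approx -3421.5 + 0.013312 i$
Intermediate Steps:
$L{\left(w,Z \right)} = -30 - 5 Z$
$z{\left(P,k \right)} = \sqrt{2} \sqrt{k}$ ($z{\left(P,k \right)} = \sqrt{2 k} = \sqrt{2} \sqrt{k}$)
$f{\left(t,Q \right)} = \frac{-87 + i \sqrt{6}}{2 t}$ ($f{\left(t,Q \right)} = \frac{\sqrt{2} \sqrt{-3} - 87}{t + t} = \frac{\sqrt{2} i \sqrt{3} - 87}{2 t} = \left(i \sqrt{6} - 87\right) \frac{1}{2 t} = \left(-87 + i \sqrt{6}\right) \frac{1}{2 t} = \frac{-87 + i \sqrt{6}}{2 t}$)
$\left(f{\left(92,D{\left(2 \right)} \right)} + L{\left(-8,-7 \right)}\right) - 3426 = \left(\frac{-87 + i \sqrt{6}}{2 \cdot 92} - -5\right) - 3426 = \left(\frac{1}{2} \cdot \frac{1}{92} \left(-87 + i \sqrt{6}\right) + \left(-30 + 35\right)\right) - 3426 = \left(\left(- \frac{87}{184} + \frac{i \sqrt{6}}{184}\right) + 5\right) - 3426 = \left(\frac{833}{184} + \frac{i \sqrt{6}}{184}\right) - 3426 = - \frac{629551}{184} + \frac{i \sqrt{6}}{184}$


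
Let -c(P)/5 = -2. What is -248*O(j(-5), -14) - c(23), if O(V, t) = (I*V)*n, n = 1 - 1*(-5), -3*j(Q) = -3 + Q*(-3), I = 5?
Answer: 29750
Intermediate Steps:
j(Q) = 1 + Q (j(Q) = -(-3 + Q*(-3))/3 = -(-3 - 3*Q)/3 = 1 + Q)
c(P) = 10 (c(P) = -5*(-2) = 10)
n = 6 (n = 1 + 5 = 6)
O(V, t) = 30*V (O(V, t) = (5*V)*6 = 30*V)
-248*O(j(-5), -14) - c(23) = -7440*(1 - 5) - 1*10 = -7440*(-4) - 10 = -248*(-120) - 10 = 29760 - 10 = 29750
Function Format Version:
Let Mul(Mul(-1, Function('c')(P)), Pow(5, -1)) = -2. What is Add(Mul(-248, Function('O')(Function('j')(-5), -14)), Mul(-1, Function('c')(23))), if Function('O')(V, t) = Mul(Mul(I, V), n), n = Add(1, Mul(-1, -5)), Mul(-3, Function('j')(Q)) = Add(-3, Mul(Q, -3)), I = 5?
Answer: 29750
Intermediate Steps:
Function('j')(Q) = Add(1, Q) (Function('j')(Q) = Mul(Rational(-1, 3), Add(-3, Mul(Q, -3))) = Mul(Rational(-1, 3), Add(-3, Mul(-3, Q))) = Add(1, Q))
Function('c')(P) = 10 (Function('c')(P) = Mul(-5, -2) = 10)
n = 6 (n = Add(1, 5) = 6)
Function('O')(V, t) = Mul(30, V) (Function('O')(V, t) = Mul(Mul(5, V), 6) = Mul(30, V))
Add(Mul(-248, Function('O')(Function('j')(-5), -14)), Mul(-1, Function('c')(23))) = Add(Mul(-248, Mul(30, Add(1, -5))), Mul(-1, 10)) = Add(Mul(-248, Mul(30, -4)), -10) = Add(Mul(-248, -120), -10) = Add(29760, -10) = 29750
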